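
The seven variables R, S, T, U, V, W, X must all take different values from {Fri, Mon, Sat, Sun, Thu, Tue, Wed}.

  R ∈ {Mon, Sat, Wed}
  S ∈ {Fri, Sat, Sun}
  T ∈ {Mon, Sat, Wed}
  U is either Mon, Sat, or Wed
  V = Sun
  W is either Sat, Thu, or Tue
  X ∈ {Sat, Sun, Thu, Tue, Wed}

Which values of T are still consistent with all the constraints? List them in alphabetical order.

Mon, Sat, Wed

V's domain is down to {Sun}, so V = Sun. Remove Sun from S, X.
The 6 still-open variables draw from only 6 values {Fri, Mon, Sat, Thu, Tue, Wed}, so each is used; only S can be Fri, hence S = Fri.
R, T, U between them cover only {Mon, Sat, Wed} — a naked triple. Remove those values from W, X.
No further eliminations apply; T can still be any of Mon, Sat, Wed.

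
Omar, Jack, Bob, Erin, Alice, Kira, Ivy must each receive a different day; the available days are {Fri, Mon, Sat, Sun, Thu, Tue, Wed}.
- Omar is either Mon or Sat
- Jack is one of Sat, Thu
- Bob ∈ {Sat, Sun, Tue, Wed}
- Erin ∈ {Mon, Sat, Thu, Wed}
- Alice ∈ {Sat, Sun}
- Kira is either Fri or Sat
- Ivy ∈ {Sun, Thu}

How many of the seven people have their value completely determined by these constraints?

4

The 7 variables draw from only 7 values {Fri, Mon, Sat, Sun, Thu, Tue, Wed}, so each is used; only Kira can be Fri, hence Kira = Fri.
Among the 6 still-open variables, Tue fits only Bob (and all 6 values in {Mon, Sat, Sun, Thu, Tue, Wed} must be used), so Bob = Tue.
Among the 5 still-open variables, Wed fits only Erin (and all 5 values in {Mon, Sat, Sun, Thu, Wed} must be used), so Erin = Wed.
The 4 still-open variables draw from only 4 values {Mon, Sat, Sun, Thu}, so each is used; only Omar can be Mon, hence Omar = Mon.
Determined: Omar=Mon, Bob=Tue, Erin=Wed, Kira=Fri. The other people each still have more than one consistent value. That makes 4.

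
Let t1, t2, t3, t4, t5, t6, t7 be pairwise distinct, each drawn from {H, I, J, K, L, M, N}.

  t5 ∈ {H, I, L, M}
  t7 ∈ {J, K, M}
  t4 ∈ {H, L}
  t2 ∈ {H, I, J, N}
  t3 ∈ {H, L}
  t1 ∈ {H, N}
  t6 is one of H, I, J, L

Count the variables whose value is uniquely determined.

3

The 7 variables draw from only 7 values {H, I, J, K, L, M, N}, so each is used; only t7 can be K, hence t7 = K.
Among the 6 still-open variables, M fits only t5 (and all 6 values in {H, I, J, L, M, N} must be used), so t5 = M.
t3 and t4 share exactly the 2 values {H, L}; by pigeonhole those values go to them, so strike H, L from t1, t2, t6.
t1's domain is down to {N}, so t1 = N. Strike N from t2.
Determined: t1=N, t5=M, t7=K. The other variables each still have more than one consistent value. That makes 3.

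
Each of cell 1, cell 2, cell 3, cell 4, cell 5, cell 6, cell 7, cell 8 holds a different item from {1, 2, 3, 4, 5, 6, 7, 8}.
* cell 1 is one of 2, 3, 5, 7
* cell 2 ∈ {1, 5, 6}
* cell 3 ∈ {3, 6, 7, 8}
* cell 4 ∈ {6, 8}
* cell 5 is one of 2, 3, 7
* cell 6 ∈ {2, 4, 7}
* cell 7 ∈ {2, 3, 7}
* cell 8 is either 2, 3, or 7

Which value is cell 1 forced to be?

5

The 8 variables draw from only 8 values {1, 2, 3, 4, 5, 6, 7, 8}, so each is used; only cell 2 can be 1, hence cell 2 = 1.
Among the 7 still-open variables, 4 fits only cell 6 (and all 7 values in {2, 3, 4, 5, 6, 7, 8} must be used), so cell 6 = 4.
Among the 6 still-open variables, 5 fits only cell 1 (and all 6 values in {2, 3, 5, 6, 7, 8} must be used), so cell 1 = 5.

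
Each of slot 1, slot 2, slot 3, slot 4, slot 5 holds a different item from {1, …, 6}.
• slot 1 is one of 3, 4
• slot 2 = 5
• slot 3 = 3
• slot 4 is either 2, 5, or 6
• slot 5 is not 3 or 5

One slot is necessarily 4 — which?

slot 1

slot 2 must be 5 (only option left). So slot 4 can't be 5.
slot 3 must be 3 (only option left). So slot 1 can't be 3.
So 4 goes to slot 1.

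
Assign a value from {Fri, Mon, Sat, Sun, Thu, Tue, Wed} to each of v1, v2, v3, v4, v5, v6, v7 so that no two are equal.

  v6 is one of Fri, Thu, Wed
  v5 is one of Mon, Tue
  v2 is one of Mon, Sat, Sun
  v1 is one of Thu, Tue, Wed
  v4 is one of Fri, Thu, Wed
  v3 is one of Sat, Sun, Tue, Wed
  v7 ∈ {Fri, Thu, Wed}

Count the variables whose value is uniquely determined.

2

v4, v6, v7 between them cover only {Fri, Thu, Wed} — a naked triple. Remove those values from v1, v3.
v1 must be Tue (only option left). Remove Tue from v3, v5.
v5 must be Mon (only option left). Strike Mon from v2.
Determined: v1=Tue, v5=Mon. The other variables each still have more than one consistent value. That makes 2.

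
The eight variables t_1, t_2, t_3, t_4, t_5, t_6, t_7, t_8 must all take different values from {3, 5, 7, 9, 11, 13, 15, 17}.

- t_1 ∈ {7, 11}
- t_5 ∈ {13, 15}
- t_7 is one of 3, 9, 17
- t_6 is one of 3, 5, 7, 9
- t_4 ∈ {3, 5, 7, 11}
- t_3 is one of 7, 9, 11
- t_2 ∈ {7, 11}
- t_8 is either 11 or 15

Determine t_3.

9

The 8 variables draw from only 8 values {3, 5, 7, 9, 11, 13, 15, 17}, so each is used; only t_5 can be 13, hence t_5 = 13.
Among the 7 still-open variables, 15 fits only t_8 (and all 7 values in {3, 5, 7, 9, 11, 15, 17} must be used), so t_8 = 15.
The 6 still-open variables together cover exactly {3, 5, 7, 9, 11, 17} — 6 values for 6 variables — and 17 appears only in t_7's list, so t_7 = 17.
t_1 and t_2 between them cover only {7, 11} — a naked pair. Remove those values from t_3, t_4, t_6.
So t_3 = 9.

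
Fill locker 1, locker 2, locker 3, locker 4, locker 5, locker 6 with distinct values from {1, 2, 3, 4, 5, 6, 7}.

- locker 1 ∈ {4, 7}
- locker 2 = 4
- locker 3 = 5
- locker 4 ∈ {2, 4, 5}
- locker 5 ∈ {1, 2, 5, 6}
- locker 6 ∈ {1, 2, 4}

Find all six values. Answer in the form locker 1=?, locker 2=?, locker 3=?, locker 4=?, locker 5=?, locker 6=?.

locker 2 has just one choice, so locker 2 = 4. Strike 4 from locker 1, locker 4, locker 6.
That leaves locker 3 = 5. So locker 4, locker 5 can't be 5.
locker 4's domain is down to {2}, so locker 4 = 2. Strike 2 from locker 5, locker 6.
locker 6 has just one choice, so locker 6 = 1. Eliminate 1 elsewhere: locker 5.
That leaves locker 1 = 7.
locker 5's domain is down to {6}, so locker 5 = 6.

locker 1=7, locker 2=4, locker 3=5, locker 4=2, locker 5=6, locker 6=1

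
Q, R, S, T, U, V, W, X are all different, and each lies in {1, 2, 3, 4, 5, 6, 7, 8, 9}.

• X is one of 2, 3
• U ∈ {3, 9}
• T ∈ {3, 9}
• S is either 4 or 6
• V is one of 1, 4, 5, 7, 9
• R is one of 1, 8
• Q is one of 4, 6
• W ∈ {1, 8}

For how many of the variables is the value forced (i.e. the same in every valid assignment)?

The 2 variables Q and S are confined to {4, 6}, which locks those values in; drop them from V.
R and W share exactly the 2 values {1, 8}; by pigeonhole those values go to them, so strike 1, 8 from V.
T and U share exactly the 2 values {3, 9}; by pigeonhole those values go to them, so strike 3, 9 from V, X.
That leaves X = 2.
Determined: X=2. The other variables each still have more than one consistent value. That makes 1.

1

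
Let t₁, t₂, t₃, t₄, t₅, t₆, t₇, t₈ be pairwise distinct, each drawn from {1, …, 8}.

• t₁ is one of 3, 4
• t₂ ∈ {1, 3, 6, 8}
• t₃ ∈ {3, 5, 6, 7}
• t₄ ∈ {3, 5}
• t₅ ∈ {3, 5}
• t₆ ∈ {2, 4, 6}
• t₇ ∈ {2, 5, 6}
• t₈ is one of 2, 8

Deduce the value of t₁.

Among the 8 variables, 1 fits only t₂ (and all 8 values in {1, 2, 3, 4, 5, 6, 7, 8} must be used), so t₂ = 1.
The 7 still-open variables draw from only 7 values {2, 3, 4, 5, 6, 7, 8}, so each is used; only t₃ can be 7, hence t₃ = 7.
The 6 still-open variables together cover exactly {2, 3, 4, 5, 6, 8} — 6 values for 6 variables — and 8 appears only in t₈'s list, so t₈ = 8.
The 2 variables t₄ and t₅ are confined to {3, 5}, which locks those values in; drop them from t₁, t₇.
So t₁ = 4.

4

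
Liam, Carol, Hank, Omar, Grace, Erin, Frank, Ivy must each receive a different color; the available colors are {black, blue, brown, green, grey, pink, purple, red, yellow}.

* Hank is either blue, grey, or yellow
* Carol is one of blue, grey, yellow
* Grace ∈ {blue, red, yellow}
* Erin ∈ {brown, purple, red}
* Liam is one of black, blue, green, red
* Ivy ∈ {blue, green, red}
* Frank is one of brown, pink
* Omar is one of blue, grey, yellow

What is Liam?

black

Carol, Hank, Omar between them cover only {blue, grey, yellow} — a naked triple. Remove those values from Liam, Grace, Ivy.
Grace has just one choice, so Grace = red. Eliminate red elsewhere: Liam, Erin, Ivy.
That leaves Ivy = green. Eliminate green elsewhere: Liam.
So Liam = black.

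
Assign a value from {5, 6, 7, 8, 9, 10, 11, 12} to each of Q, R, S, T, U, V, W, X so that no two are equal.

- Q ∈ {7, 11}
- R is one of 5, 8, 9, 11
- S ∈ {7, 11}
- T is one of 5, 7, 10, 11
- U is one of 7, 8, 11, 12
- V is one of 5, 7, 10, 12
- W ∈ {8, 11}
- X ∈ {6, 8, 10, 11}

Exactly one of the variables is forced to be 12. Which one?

U

Among the 8 variables, 6 fits only X (and all 8 values in {5, 6, 7, 8, 9, 10, 11, 12} must be used), so X = 6.
Among the 7 still-open variables, 9 fits only R (and all 7 values in {5, 7, 8, 9, 10, 11, 12} must be used), so R = 9.
Q and S between them cover only {7, 11} — a naked pair. Remove those values from T, U, V, W.
W must be 8 (only option left). So U can't be 8.
So 12 goes to U.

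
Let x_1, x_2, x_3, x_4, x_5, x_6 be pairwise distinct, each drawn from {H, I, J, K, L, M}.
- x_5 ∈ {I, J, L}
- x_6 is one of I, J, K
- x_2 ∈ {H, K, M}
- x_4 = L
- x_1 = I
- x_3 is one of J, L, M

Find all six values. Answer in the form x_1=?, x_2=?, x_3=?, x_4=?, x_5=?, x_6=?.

x_1=I, x_2=H, x_3=M, x_4=L, x_5=J, x_6=K

x_1 has just one choice, so x_1 = I. Eliminate I elsewhere: x_5, x_6.
x_4 must be L (only option left). Strike L from x_3, x_5.
x_5 has just one choice, so x_5 = J. Strike J from x_3, x_6.
x_6 must be K (only option left). Strike K from x_2.
x_3 must be M (only option left). Remove M from x_2.
That leaves x_2 = H.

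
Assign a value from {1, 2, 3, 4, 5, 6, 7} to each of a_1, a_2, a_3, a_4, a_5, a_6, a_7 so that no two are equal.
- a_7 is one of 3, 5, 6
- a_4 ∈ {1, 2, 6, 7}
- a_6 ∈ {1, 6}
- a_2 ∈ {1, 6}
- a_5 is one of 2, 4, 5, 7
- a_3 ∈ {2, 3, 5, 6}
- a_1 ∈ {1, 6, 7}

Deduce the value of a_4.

2

Among the 7 variables, 4 fits only a_5 (and all 7 values in {1, 2, 3, 4, 5, 6, 7} must be used), so a_5 = 4.
a_2 and a_6 share exactly the 2 values {1, 6}; by pigeonhole those values go to them, so strike 1, 6 from a_1, a_3, a_4, a_7.
a_1 has just one choice, so a_1 = 7. Remove 7 from a_4.
So a_4 = 2.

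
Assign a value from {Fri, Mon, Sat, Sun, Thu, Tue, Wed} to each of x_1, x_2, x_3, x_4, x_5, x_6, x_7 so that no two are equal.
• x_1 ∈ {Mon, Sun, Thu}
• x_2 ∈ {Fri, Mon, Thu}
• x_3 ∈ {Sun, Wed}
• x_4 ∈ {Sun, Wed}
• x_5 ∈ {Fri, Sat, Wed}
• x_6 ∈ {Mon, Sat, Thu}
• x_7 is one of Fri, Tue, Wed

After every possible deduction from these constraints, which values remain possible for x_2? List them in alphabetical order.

Fri, Mon, Thu

The 7 variables draw from only 7 values {Fri, Mon, Sat, Sun, Thu, Tue, Wed}, so each is used; only x_7 can be Tue, hence x_7 = Tue.
x_3 and x_4 share exactly the 2 values {Sun, Wed}; by pigeonhole those values go to them, so strike Sun, Wed from x_1, x_5.
No further eliminations apply; x_2 can still be any of Fri, Mon, Thu.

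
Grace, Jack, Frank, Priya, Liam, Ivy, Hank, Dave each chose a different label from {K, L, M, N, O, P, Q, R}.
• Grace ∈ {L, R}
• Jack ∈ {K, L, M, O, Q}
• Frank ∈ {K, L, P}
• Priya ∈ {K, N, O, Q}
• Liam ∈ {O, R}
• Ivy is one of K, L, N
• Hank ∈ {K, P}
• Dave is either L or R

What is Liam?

The 8 variables together cover exactly {K, L, M, N, O, P, Q, R} — 8 values for 8 variables — and M appears only in Jack's list, so Jack = M.
The 7 still-open variables draw from only 7 values {K, L, N, O, P, Q, R}, so each is used; only Priya can be Q, hence Priya = Q.
The 6 still-open variables draw from only 6 values {K, L, N, O, P, R}, so each is used; only Ivy can be N, hence Ivy = N.
The 5 still-open variables draw from only 5 values {K, L, O, P, R}, so each is used; only Liam can be O, hence Liam = O.

O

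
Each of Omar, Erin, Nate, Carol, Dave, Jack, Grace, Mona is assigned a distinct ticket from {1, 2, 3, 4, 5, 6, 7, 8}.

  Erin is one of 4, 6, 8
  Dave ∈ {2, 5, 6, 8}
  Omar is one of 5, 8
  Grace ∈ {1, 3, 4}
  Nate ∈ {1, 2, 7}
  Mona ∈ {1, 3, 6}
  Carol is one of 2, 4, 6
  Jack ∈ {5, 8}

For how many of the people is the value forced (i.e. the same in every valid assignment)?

The 8 variables draw from only 8 values {1, 2, 3, 4, 5, 6, 7, 8}, so each is used; only Nate can be 7, hence Nate = 7.
Omar and Jack share exactly the 2 values {5, 8}; by pigeonhole those values go to them, so strike 5, 8 from Erin, Dave.
Erin, Carol, Dave share exactly the 3 values {2, 4, 6}; by pigeonhole those values go to them, so strike 2, 4, 6 from Grace, Mona.
Determined: Nate=7. The other people each still have more than one consistent value. That makes 1.

1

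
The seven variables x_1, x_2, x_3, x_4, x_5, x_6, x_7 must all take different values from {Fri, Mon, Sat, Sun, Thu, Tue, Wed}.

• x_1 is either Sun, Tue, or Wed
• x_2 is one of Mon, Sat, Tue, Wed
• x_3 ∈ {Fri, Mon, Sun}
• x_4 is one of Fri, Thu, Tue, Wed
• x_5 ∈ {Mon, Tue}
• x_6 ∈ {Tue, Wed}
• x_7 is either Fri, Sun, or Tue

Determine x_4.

The 7 variables together cover exactly {Fri, Mon, Sat, Sun, Thu, Tue, Wed} — 7 values for 7 variables — and Sat appears only in x_2's list, so x_2 = Sat.
The 6 still-open variables together cover exactly {Fri, Mon, Sun, Thu, Tue, Wed} — 6 values for 6 variables — and Thu appears only in x_4's list, so x_4 = Thu.

Thu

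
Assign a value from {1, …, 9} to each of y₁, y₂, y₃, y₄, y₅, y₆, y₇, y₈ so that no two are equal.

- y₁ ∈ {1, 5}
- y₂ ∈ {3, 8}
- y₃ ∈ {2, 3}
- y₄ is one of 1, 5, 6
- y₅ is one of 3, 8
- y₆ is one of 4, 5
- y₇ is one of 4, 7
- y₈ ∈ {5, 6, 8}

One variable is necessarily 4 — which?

Among the 8 variables, 2 fits only y₃ (and all 8 values in {1, 2, 3, 4, 5, 6, 7, 8} must be used), so y₃ = 2.
Among the 7 still-open variables, 7 fits only y₇ (and all 7 values in {1, 3, 4, 5, 6, 7, 8} must be used), so y₇ = 7.
The 6 still-open variables draw from only 6 values {1, 3, 4, 5, 6, 8}, so each is used; only y₆ can be 4, hence y₆ = 4.

y₆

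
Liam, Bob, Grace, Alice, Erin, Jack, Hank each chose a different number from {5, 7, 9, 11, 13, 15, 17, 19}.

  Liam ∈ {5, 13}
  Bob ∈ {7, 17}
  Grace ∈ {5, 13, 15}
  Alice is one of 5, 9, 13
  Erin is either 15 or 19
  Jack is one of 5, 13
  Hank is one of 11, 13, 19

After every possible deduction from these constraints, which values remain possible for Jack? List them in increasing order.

Liam and Jack share exactly the 2 values {5, 13}; by pigeonhole those values go to them, so strike 5, 13 from Grace, Alice, Hank.
Grace's domain is down to {15}, so Grace = 15. So Erin can't be 15.
Alice has just one choice, so Alice = 9.
That leaves Erin = 19. So Hank can't be 19.
Hank's domain is down to {11}, so Hank = 11.
No further eliminations apply; Jack can still be any of 5, 13.

5, 13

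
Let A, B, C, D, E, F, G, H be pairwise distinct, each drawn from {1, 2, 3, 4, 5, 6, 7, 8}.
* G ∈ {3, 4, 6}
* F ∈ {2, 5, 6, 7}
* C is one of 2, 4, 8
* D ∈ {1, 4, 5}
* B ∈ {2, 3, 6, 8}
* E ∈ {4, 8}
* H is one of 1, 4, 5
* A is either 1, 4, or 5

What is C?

The 8 variables together cover exactly {1, 2, 3, 4, 5, 6, 7, 8} — 8 values for 8 variables — and 7 appears only in F's list, so F = 7.
A, D, H share exactly the 3 values {1, 4, 5}; by pigeonhole those values go to them, so strike 1, 4, 5 from C, E, G.
E's domain is down to {8}, so E = 8. Remove 8 from B, C.
So C = 2.

2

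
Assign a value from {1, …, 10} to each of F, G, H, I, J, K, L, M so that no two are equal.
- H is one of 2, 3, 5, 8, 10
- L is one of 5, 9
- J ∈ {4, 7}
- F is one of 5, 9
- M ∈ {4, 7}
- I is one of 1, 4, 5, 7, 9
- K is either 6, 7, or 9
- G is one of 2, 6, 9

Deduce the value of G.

2

F and L between them cover only {5, 9} — a naked pair. Remove those values from G, H, I, K.
J and M between them cover only {4, 7} — a naked pair. Remove those values from I, K.
I has just one choice, so I = 1.
K's domain is down to {6}, so K = 6. Strike 6 from G.
So G = 2.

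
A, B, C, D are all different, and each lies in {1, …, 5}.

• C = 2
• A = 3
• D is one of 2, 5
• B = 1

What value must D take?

5

A has just one choice, so A = 3.
That leaves B = 1.
That leaves C = 2. Strike 2 from D.
So D = 5.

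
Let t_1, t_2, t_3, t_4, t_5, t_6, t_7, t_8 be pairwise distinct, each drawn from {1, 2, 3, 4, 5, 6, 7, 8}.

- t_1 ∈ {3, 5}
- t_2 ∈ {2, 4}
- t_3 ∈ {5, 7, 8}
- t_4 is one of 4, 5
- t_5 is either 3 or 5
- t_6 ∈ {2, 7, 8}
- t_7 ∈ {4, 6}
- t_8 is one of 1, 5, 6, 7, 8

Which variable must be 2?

Among the 8 variables, 1 fits only t_8 (and all 8 values in {1, 2, 3, 4, 5, 6, 7, 8} must be used), so t_8 = 1.
The 7 still-open variables draw from only 7 values {2, 3, 4, 5, 6, 7, 8}, so each is used; only t_7 can be 6, hence t_7 = 6.
The 2 variables t_1 and t_5 are confined to {3, 5}, which locks those values in; drop them from t_3, t_4.
t_4's domain is down to {4}, so t_4 = 4. Eliminate 4 elsewhere: t_2.

t_2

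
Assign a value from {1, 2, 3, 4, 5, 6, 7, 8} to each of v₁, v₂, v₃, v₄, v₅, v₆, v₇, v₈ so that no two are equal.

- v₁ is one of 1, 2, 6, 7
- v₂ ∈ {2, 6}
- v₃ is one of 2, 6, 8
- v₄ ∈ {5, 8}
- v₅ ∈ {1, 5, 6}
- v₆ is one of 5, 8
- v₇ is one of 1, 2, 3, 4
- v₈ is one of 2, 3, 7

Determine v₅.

1

Among the 8 variables, 4 fits only v₇ (and all 8 values in {1, 2, 3, 4, 5, 6, 7, 8} must be used), so v₇ = 4.
The 7 still-open variables together cover exactly {1, 2, 3, 5, 6, 7, 8} — 7 values for 7 variables — and 3 appears only in v₈'s list, so v₈ = 3.
The 6 still-open variables draw from only 6 values {1, 2, 5, 6, 7, 8}, so each is used; only v₁ can be 7, hence v₁ = 7.
The 5 still-open variables together cover exactly {1, 2, 5, 6, 8} — 5 values for 5 variables — and 1 appears only in v₅'s list, so v₅ = 1.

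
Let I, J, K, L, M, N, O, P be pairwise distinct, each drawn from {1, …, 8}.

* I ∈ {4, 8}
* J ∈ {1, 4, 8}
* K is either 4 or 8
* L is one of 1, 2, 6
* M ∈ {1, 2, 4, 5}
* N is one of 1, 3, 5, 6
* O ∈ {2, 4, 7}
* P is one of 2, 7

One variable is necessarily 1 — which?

J

The 8 variables together cover exactly {1, 2, 3, 4, 5, 6, 7, 8} — 8 values for 8 variables — and 3 appears only in N's list, so N = 3.
The 7 still-open variables together cover exactly {1, 2, 4, 5, 6, 7, 8} — 7 values for 7 variables — and 5 appears only in M's list, so M = 5.
Among the 6 still-open variables, 6 fits only L (and all 6 values in {1, 2, 4, 6, 7, 8} must be used), so L = 6.
The 5 still-open variables draw from only 5 values {1, 2, 4, 7, 8}, so each is used; only J can be 1, hence J = 1.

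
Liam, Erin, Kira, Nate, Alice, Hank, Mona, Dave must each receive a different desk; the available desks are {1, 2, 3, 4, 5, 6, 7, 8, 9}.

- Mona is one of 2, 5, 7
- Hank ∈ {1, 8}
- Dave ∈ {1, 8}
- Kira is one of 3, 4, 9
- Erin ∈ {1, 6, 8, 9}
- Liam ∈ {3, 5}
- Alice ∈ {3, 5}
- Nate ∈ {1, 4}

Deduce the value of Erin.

Liam and Alice between them cover only {3, 5} — a naked pair. Remove those values from Kira, Mona.
Hank and Dave between them cover only {1, 8} — a naked pair. Remove those values from Erin, Nate.
Nate has just one choice, so Nate = 4. Eliminate 4 elsewhere: Kira.
Kira must be 9 (only option left). Eliminate 9 elsewhere: Erin.
So Erin = 6.

6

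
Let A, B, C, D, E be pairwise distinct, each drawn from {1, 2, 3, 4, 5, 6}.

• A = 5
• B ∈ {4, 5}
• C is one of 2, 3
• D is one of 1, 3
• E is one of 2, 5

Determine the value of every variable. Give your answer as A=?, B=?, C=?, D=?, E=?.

A must be 5 (only option left). Strike 5 from B, E.
B has just one choice, so B = 4.
E has just one choice, so E = 2. Eliminate 2 elsewhere: C.
That leaves C = 3. Eliminate 3 elsewhere: D.
That leaves D = 1.

A=5, B=4, C=3, D=1, E=2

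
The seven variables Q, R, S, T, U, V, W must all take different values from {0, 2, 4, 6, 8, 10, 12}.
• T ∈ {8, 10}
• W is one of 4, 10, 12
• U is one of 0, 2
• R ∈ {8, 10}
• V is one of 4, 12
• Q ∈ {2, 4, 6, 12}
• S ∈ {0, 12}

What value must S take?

The 7 variables together cover exactly {0, 2, 4, 6, 8, 10, 12} — 7 values for 7 variables — and 6 appears only in Q's list, so Q = 6.
The 6 still-open variables draw from only 6 values {0, 2, 4, 8, 10, 12}, so each is used; only U can be 2, hence U = 2.
Among the 5 still-open variables, 0 fits only S (and all 5 values in {0, 4, 8, 10, 12} must be used), so S = 0.

0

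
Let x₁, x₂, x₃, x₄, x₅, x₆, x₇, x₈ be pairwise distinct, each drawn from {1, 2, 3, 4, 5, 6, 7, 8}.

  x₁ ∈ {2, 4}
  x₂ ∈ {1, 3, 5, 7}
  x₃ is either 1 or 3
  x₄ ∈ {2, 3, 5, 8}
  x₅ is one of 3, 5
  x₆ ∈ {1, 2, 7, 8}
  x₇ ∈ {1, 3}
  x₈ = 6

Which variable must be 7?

x₂

x₈ must be 6 (only option left).
The 7 still-open variables together cover exactly {1, 2, 3, 4, 5, 7, 8} — 7 values for 7 variables — and 4 appears only in x₁'s list, so x₁ = 4.
The 2 variables x₃ and x₇ are confined to {1, 3}, which locks those values in; drop them from x₂, x₄, x₅, x₆.
x₅ must be 5 (only option left). So x₂, x₄ can't be 5.
So 7 goes to x₂.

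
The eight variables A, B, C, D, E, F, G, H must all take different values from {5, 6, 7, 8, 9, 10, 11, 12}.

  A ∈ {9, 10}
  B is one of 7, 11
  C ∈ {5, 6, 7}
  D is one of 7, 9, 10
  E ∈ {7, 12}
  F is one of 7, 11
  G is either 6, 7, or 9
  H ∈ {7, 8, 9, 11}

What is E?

12

The 8 variables draw from only 8 values {5, 6, 7, 8, 9, 10, 11, 12}, so each is used; only C can be 5, hence C = 5.
The 7 still-open variables draw from only 7 values {6, 7, 8, 9, 10, 11, 12}, so each is used; only G can be 6, hence G = 6.
Among the 6 still-open variables, 8 fits only H (and all 6 values in {7, 8, 9, 10, 11, 12} must be used), so H = 8.
The 5 still-open variables together cover exactly {7, 9, 10, 11, 12} — 5 values for 5 variables — and 12 appears only in E's list, so E = 12.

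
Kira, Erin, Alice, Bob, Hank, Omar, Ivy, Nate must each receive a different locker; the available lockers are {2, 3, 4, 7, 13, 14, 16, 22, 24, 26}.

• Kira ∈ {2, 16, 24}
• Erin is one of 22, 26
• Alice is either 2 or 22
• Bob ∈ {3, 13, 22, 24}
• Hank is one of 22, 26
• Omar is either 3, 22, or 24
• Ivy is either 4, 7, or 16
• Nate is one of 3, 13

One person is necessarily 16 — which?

Kira

Erin and Hank between them cover only {22, 26} — a naked pair. Remove those values from Alice, Bob, Omar.
Alice has just one choice, so Alice = 2. So Kira can't be 2.
Bob, Omar, Nate share exactly the 3 values {3, 13, 24}; by pigeonhole those values go to them, so strike 3, 13, 24 from Kira.
So 16 goes to Kira.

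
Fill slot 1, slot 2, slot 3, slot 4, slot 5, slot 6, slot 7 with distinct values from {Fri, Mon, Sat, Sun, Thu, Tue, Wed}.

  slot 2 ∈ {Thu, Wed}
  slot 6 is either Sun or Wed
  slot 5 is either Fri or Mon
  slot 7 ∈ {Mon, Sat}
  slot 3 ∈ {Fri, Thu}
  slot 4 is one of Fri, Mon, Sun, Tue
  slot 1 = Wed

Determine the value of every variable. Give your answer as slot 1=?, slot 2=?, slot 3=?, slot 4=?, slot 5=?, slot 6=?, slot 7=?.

slot 1=Wed, slot 2=Thu, slot 3=Fri, slot 4=Tue, slot 5=Mon, slot 6=Sun, slot 7=Sat

slot 1 has just one choice, so slot 1 = Wed. Eliminate Wed elsewhere: slot 2, slot 6.
slot 2 must be Thu (only option left). Eliminate Thu elsewhere: slot 3.
slot 3 has just one choice, so slot 3 = Fri. Eliminate Fri elsewhere: slot 4, slot 5.
That leaves slot 5 = Mon. Remove Mon from slot 4, slot 7.
slot 6's domain is down to {Sun}, so slot 6 = Sun. Eliminate Sun elsewhere: slot 4.
That leaves slot 7 = Sat.
slot 4 must be Tue (only option left).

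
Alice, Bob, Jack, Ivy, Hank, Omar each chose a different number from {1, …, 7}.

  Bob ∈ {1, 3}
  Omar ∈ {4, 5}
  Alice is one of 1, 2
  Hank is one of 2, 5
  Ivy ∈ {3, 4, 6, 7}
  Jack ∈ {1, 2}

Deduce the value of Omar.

4

The 2 variables Alice and Jack are confined to {1, 2}, which locks those values in; drop them from Bob, Hank.
Bob has just one choice, so Bob = 3. So Ivy can't be 3.
Hank's domain is down to {5}, so Hank = 5. Remove 5 from Omar.
So Omar = 4.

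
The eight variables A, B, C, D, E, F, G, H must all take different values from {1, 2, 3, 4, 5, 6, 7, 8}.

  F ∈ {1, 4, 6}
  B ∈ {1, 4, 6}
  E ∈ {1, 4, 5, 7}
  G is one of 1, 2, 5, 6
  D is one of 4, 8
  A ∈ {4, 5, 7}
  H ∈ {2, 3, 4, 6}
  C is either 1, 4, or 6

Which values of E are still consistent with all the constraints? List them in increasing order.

5, 7

The 8 variables together cover exactly {1, 2, 3, 4, 5, 6, 7, 8} — 8 values for 8 variables — and 3 appears only in H's list, so H = 3.
Among the 7 still-open variables, 2 fits only G (and all 7 values in {1, 2, 4, 5, 6, 7, 8} must be used), so G = 2.
The 6 still-open variables together cover exactly {1, 4, 5, 6, 7, 8} — 6 values for 6 variables — and 8 appears only in D's list, so D = 8.
The 3 variables B, C, F are confined to {1, 4, 6}, which locks those values in; drop them from A, E.
No further eliminations apply; E can still be any of 5, 7.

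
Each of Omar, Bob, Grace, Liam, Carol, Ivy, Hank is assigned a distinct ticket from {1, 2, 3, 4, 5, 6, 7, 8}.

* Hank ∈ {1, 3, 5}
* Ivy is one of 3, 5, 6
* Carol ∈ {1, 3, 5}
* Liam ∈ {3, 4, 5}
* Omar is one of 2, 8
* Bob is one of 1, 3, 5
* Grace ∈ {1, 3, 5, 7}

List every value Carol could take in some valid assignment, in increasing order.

1, 3, 5

Bob, Carol, Hank share exactly the 3 values {1, 3, 5}; by pigeonhole those values go to them, so strike 1, 3, 5 from Grace, Liam, Ivy.
Grace must be 7 (only option left).
Liam has just one choice, so Liam = 4.
Ivy's domain is down to {6}, so Ivy = 6.
No further eliminations apply; Carol can still be any of 1, 3, 5.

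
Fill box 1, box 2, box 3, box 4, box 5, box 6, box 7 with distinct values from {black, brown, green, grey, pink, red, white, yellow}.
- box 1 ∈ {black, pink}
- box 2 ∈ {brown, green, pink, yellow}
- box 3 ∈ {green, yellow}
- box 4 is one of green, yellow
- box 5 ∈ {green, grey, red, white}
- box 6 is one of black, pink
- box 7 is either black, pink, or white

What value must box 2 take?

brown

box 1 and box 6 between them cover only {black, pink} — a naked pair. Remove those values from box 2, box 7.
That leaves box 7 = white. Strike white from box 5.
The 2 variables box 3 and box 4 are confined to {green, yellow}, which locks those values in; drop them from box 2, box 5.
So box 2 = brown.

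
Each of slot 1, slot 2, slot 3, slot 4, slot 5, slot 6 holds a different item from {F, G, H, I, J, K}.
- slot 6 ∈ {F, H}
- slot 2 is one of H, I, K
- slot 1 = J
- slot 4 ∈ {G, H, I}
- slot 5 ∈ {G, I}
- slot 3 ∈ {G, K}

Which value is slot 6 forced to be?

F

slot 1 must be J (only option left).
The 5 still-open variables together cover exactly {F, G, H, I, K} — 5 values for 5 variables — and F appears only in slot 6's list, so slot 6 = F.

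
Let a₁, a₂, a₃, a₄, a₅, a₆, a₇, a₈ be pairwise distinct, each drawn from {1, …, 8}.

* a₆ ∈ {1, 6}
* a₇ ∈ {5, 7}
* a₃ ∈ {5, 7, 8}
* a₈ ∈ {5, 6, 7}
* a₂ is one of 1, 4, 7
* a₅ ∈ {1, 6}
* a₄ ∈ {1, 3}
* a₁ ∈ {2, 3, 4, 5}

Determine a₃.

The 8 variables together cover exactly {1, 2, 3, 4, 5, 6, 7, 8} — 8 values for 8 variables — and 2 appears only in a₁'s list, so a₁ = 2.
The 7 still-open variables together cover exactly {1, 3, 4, 5, 6, 7, 8} — 7 values for 7 variables — and 3 appears only in a₄'s list, so a₄ = 3.
The 6 still-open variables together cover exactly {1, 4, 5, 6, 7, 8} — 6 values for 6 variables — and 4 appears only in a₂'s list, so a₂ = 4.
The 5 still-open variables draw from only 5 values {1, 5, 6, 7, 8}, so each is used; only a₃ can be 8, hence a₃ = 8.

8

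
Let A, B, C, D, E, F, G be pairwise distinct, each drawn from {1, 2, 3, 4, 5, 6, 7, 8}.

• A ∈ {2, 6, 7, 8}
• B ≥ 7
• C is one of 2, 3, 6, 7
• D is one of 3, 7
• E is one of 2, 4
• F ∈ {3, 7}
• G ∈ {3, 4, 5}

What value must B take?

8

Among the 7 variables, 5 fits only G (and all 7 values in {2, 3, 4, 5, 6, 7, 8} must be used), so G = 5.
The 6 still-open variables draw from only 6 values {2, 3, 4, 6, 7, 8}, so each is used; only E can be 4, hence E = 4.
D and F share exactly the 2 values {3, 7}; by pigeonhole those values go to them, so strike 3, 7 from A, B, C.
So B = 8.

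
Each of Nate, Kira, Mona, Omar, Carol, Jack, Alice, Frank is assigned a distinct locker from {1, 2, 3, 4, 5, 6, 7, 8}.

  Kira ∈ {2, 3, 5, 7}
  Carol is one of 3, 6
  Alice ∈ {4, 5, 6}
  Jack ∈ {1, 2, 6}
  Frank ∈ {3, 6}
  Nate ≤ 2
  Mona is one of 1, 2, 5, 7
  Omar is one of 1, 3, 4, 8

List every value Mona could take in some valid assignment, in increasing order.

5, 7

The 8 variables draw from only 8 values {1, 2, 3, 4, 5, 6, 7, 8}, so each is used; only Omar can be 8, hence Omar = 8.
The 7 still-open variables together cover exactly {1, 2, 3, 4, 5, 6, 7} — 7 values for 7 variables — and 4 appears only in Alice's list, so Alice = 4.
Carol and Frank share exactly the 2 values {3, 6}; by pigeonhole those values go to them, so strike 3, 6 from Kira, Jack.
Nate and Jack between them cover only {1, 2} — a naked pair. Remove those values from Kira, Mona.
No further eliminations apply; Mona can still be any of 5, 7.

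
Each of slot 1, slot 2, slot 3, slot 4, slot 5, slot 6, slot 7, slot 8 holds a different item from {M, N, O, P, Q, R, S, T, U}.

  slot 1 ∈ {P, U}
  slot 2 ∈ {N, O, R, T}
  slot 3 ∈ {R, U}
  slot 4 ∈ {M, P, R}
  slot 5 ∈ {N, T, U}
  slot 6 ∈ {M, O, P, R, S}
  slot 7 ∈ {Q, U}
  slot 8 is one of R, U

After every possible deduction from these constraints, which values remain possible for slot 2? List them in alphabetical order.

N, O, T

slot 3 and slot 8 between them cover only {R, U} — a naked pair. Remove those values from slot 1, slot 2, slot 4, slot 5, slot 6, slot 7.
slot 1 must be P (only option left). So slot 4, slot 6 can't be P.
slot 4 has just one choice, so slot 4 = M. Strike M from slot 6.
slot 7 has just one choice, so slot 7 = Q.
No further eliminations apply; slot 2 can still be any of N, O, T.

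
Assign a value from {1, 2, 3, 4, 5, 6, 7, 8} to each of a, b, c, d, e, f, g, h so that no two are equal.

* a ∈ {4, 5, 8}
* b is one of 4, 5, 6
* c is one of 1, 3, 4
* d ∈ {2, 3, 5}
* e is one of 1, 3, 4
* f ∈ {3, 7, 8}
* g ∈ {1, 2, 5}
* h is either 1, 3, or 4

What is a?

8

Among the 8 variables, 6 fits only b (and all 8 values in {1, 2, 3, 4, 5, 6, 7, 8} must be used), so b = 6.
The 7 still-open variables together cover exactly {1, 2, 3, 4, 5, 7, 8} — 7 values for 7 variables — and 7 appears only in f's list, so f = 7.
The 6 still-open variables draw from only 6 values {1, 2, 3, 4, 5, 8}, so each is used; only a can be 8, hence a = 8.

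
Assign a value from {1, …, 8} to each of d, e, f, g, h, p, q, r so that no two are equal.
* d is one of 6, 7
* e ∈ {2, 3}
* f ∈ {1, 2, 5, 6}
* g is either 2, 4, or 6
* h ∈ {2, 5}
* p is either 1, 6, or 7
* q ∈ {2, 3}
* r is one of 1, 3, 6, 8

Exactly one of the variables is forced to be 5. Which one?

h

Among the 8 variables, 4 fits only g (and all 8 values in {1, 2, 3, 4, 5, 6, 7, 8} must be used), so g = 4.
Among the 7 still-open variables, 8 fits only r (and all 7 values in {1, 2, 3, 5, 6, 7, 8} must be used), so r = 8.
The 2 variables e and q are confined to {2, 3}, which locks those values in; drop them from f, h.
So 5 goes to h.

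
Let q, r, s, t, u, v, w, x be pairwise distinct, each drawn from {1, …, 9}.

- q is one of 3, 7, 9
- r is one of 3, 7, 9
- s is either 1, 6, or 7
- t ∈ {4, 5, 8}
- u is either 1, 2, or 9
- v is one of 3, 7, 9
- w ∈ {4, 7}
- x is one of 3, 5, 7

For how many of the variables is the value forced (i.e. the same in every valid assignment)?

3

The 3 variables q, r, v are confined to {3, 7, 9}, which locks those values in; drop them from s, u, w, x.
That leaves w = 4. Strike 4 from t.
x has just one choice, so x = 5. Eliminate 5 elsewhere: t.
t must be 8 (only option left).
Determined: t=8, w=4, x=5. The other variables each still have more than one consistent value. That makes 3.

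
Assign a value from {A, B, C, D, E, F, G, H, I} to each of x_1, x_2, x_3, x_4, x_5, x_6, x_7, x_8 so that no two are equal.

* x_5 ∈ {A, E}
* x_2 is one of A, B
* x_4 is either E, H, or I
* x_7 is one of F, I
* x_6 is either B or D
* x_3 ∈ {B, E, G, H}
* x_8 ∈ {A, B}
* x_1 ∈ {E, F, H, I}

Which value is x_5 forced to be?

E

The 8 variables draw from only 8 values {A, B, D, E, F, G, H, I}, so each is used; only x_6 can be D, hence x_6 = D.
The 7 still-open variables together cover exactly {A, B, E, F, G, H, I} — 7 values for 7 variables — and G appears only in x_3's list, so x_3 = G.
x_2 and x_8 between them cover only {A, B} — a naked pair. Remove those values from x_5.
So x_5 = E.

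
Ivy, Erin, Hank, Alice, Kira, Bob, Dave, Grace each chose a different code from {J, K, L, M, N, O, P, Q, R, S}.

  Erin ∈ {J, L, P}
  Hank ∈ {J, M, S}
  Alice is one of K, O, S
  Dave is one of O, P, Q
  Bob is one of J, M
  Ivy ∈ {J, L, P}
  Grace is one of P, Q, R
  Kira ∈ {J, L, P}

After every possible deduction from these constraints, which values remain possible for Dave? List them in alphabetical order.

O, Q

The 3 variables Ivy, Erin, Kira are confined to {J, L, P}, which locks those values in; drop them from Hank, Bob, Dave, Grace.
Bob has just one choice, so Bob = M. Strike M from Hank.
That leaves Hank = S. Remove S from Alice.
No further eliminations apply; Dave can still be any of O, Q.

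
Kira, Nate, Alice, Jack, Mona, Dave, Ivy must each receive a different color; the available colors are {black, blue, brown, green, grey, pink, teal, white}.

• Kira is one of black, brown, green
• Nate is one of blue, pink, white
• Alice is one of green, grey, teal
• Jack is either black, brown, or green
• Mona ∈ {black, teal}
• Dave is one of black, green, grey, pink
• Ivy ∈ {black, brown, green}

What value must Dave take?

Kira, Jack, Ivy share exactly the 3 values {black, brown, green}; by pigeonhole those values go to them, so strike black, brown, green from Alice, Mona, Dave.
Mona's domain is down to {teal}, so Mona = teal. Eliminate teal elsewhere: Alice.
That leaves Alice = grey. Remove grey from Dave.
So Dave = pink.

pink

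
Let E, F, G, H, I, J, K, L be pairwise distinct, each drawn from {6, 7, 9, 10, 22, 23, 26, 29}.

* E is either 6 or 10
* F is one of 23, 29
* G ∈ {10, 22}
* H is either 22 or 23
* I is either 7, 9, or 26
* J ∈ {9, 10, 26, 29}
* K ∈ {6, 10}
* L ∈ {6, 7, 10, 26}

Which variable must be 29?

F

E and K between them cover only {6, 10} — a naked pair. Remove those values from G, J, L.
G has just one choice, so G = 22. Eliminate 22 elsewhere: H.
H must be 23 (only option left). So F can't be 23.
So 29 goes to F.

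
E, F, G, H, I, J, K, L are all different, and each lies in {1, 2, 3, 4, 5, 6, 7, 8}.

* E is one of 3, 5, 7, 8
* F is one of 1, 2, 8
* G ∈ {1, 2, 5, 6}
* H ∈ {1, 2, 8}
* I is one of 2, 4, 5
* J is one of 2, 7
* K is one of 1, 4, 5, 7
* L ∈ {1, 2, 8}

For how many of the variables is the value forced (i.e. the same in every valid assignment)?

The 8 variables together cover exactly {1, 2, 3, 4, 5, 6, 7, 8} — 8 values for 8 variables — and 3 appears only in E's list, so E = 3.
The 7 still-open variables draw from only 7 values {1, 2, 4, 5, 6, 7, 8}, so each is used; only G can be 6, hence G = 6.
F, H, L between them cover only {1, 2, 8} — a naked triple. Remove those values from I, J, K.
J has just one choice, so J = 7. Strike 7 from K.
Determined: E=3, G=6, J=7. The other variables each still have more than one consistent value. That makes 3.

3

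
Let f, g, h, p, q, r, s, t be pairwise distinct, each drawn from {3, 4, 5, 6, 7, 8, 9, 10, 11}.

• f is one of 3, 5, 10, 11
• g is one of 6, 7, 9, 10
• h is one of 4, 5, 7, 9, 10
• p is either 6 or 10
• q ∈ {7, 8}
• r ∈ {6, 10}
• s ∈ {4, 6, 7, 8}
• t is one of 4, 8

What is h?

5

p and r between them cover only {6, 10} — a naked pair. Remove those values from f, g, h, s.
The 3 variables q, s, t are confined to {4, 7, 8}, which locks those values in; drop them from g, h.
g's domain is down to {9}, so g = 9. Strike 9 from h.
So h = 5.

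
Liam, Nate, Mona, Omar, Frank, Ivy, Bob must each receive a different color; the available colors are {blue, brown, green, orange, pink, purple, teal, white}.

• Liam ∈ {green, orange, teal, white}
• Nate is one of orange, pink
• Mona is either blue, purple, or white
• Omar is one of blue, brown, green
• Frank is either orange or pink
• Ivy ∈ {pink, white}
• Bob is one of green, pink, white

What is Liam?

teal

Nate and Frank share exactly the 2 values {orange, pink}; by pigeonhole those values go to them, so strike orange, pink from Liam, Ivy, Bob.
Ivy has just one choice, so Ivy = white. Strike white from Liam, Mona, Bob.
Bob has just one choice, so Bob = green. Remove green from Liam, Omar.
So Liam = teal.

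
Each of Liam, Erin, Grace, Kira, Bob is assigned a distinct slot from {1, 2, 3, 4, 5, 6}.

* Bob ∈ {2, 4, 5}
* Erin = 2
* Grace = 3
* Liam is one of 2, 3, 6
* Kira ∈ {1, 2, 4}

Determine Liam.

Erin must be 2 (only option left). Strike 2 from Liam, Kira, Bob.
That leaves Grace = 3. Remove 3 from Liam.
So Liam = 6.

6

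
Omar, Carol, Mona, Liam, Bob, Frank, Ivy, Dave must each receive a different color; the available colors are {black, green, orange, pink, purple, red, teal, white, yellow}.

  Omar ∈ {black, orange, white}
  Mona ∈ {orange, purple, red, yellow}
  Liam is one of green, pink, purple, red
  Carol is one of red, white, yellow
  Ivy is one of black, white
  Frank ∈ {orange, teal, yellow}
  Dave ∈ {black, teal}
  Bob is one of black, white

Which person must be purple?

Mona

Bob and Ivy share exactly the 2 values {black, white}; by pigeonhole those values go to them, so strike black, white from Omar, Carol, Dave.
Omar must be orange (only option left). Eliminate orange elsewhere: Mona, Frank.
That leaves Dave = teal. Strike teal from Frank.
That leaves Frank = yellow. Strike yellow from Carol, Mona.
Carol has just one choice, so Carol = red. Remove red from Mona, Liam.
So purple goes to Mona.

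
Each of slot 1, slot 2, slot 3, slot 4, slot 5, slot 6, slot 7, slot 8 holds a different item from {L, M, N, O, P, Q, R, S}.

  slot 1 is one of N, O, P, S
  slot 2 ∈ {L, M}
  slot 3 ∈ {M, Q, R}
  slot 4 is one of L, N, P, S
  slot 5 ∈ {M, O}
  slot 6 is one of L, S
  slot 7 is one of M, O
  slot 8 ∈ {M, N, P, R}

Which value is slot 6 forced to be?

S

Among the 8 variables, Q fits only slot 3 (and all 8 values in {L, M, N, O, P, Q, R, S} must be used), so slot 3 = Q.
Among the 7 still-open variables, R fits only slot 8 (and all 7 values in {L, M, N, O, P, R, S} must be used), so slot 8 = R.
slot 5 and slot 7 share exactly the 2 values {M, O}; by pigeonhole those values go to them, so strike M, O from slot 1, slot 2.
slot 2 must be L (only option left). Eliminate L elsewhere: slot 4, slot 6.
So slot 6 = S.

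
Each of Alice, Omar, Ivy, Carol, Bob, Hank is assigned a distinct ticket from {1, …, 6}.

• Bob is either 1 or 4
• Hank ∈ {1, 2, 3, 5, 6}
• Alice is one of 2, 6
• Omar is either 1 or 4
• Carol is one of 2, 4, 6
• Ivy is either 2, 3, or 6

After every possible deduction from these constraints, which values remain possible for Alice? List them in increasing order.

2, 6

The 6 variables together cover exactly {1, 2, 3, 4, 5, 6} — 6 values for 6 variables — and 5 appears only in Hank's list, so Hank = 5.
Among the 5 still-open variables, 3 fits only Ivy (and all 5 values in {1, 2, 3, 4, 6} must be used), so Ivy = 3.
The 2 variables Omar and Bob are confined to {1, 4}, which locks those values in; drop them from Carol.
No further eliminations apply; Alice can still be any of 2, 6.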